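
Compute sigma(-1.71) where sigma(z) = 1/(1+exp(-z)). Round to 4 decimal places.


sigmoid(z) = 1 / (1 + exp(-z))
exp(-(-1.71)) = exp(1.71) = 5.529
1 + 5.529 = 6.529
1 / 6.529 = 0.1532

0.1532


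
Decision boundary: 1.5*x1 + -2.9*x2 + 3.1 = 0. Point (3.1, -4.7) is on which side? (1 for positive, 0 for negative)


Compute 1.5 * 3.1 + -2.9 * -4.7 + 3.1
= 4.65 + 13.63 + 3.1
= 21.38
Since 21.38 >= 0, the point is on the positive side.

1


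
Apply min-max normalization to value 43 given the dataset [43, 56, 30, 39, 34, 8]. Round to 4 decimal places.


Min = 8, Max = 56
Range = 56 - 8 = 48
Scaled = (x - min) / (max - min)
= (43 - 8) / 48
= 35 / 48
= 0.7292

0.7292


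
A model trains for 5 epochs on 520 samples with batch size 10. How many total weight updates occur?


Iterations per epoch = 520 / 10 = 52
Total updates = iterations_per_epoch * epochs
= 52 * 5
= 260

260


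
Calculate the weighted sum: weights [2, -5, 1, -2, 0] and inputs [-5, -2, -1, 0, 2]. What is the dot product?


Element-wise products:
2 * -5 = -10
-5 * -2 = 10
1 * -1 = -1
-2 * 0 = 0
0 * 2 = 0
Sum = -10 + 10 + -1 + 0 + 0
= -1

-1


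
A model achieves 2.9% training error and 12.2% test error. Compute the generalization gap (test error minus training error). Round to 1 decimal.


Generalization gap = test_error - train_error
= 12.2 - 2.9
= 9.3%
A moderate gap.

9.3


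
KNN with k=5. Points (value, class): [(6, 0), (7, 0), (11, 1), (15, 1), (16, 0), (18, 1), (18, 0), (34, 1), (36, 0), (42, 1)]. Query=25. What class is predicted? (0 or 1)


Distances from query 25:
Point 18 (class 0): distance = 7
Point 18 (class 1): distance = 7
Point 16 (class 0): distance = 9
Point 34 (class 1): distance = 9
Point 15 (class 1): distance = 10
K=5 nearest neighbors: classes = [0, 1, 0, 1, 1]
Votes for class 1: 3 / 5
Majority vote => class 1

1


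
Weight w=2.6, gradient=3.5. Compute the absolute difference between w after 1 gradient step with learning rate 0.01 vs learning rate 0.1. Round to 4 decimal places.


With lr=0.01: w_new = 2.6 - 0.01 * 3.5 = 2.565
With lr=0.1: w_new = 2.6 - 0.1 * 3.5 = 2.25
Absolute difference = |2.565 - 2.25|
= 0.3150

0.3150


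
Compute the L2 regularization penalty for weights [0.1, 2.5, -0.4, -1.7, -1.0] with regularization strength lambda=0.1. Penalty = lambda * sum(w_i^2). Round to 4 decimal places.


Squaring each weight:
0.1^2 = 0.01
2.5^2 = 6.25
(-0.4)^2 = 0.16
(-1.7)^2 = 2.89
(-1.0)^2 = 1.0
Sum of squares = 10.31
Penalty = 0.1 * 10.31 = 1.0310

1.0310


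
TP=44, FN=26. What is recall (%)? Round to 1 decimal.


Recall = TP / (TP + FN) * 100
= 44 / (44 + 26)
= 44 / 70
= 0.6286
= 62.9%

62.9


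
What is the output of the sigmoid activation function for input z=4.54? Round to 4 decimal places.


sigmoid(z) = 1 / (1 + exp(-z))
exp(-(4.54)) = exp(-4.54) = 0.0107
1 + 0.0107 = 1.0107
1 / 1.0107 = 0.9894

0.9894


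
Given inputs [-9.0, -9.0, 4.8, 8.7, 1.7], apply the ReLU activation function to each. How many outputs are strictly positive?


ReLU(x) = max(0, x) for each element:
ReLU(-9.0) = 0
ReLU(-9.0) = 0
ReLU(4.8) = 4.8
ReLU(8.7) = 8.7
ReLU(1.7) = 1.7
Active neurons (>0): 3

3


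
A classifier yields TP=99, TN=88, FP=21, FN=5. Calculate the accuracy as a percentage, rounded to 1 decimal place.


Accuracy = (TP + TN) / (TP + TN + FP + FN) * 100
= (99 + 88) / (99 + 88 + 21 + 5)
= 187 / 213
= 0.8779
= 87.8%

87.8


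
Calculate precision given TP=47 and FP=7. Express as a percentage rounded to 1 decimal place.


Precision = TP / (TP + FP) * 100
= 47 / (47 + 7)
= 47 / 54
= 0.8704
= 87.0%

87.0


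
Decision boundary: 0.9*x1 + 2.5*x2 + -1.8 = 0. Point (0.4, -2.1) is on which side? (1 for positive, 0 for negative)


Compute 0.9 * 0.4 + 2.5 * -2.1 + -1.8
= 0.36 + -5.25 + -1.8
= -6.69
Since -6.69 < 0, the point is on the negative side.

0


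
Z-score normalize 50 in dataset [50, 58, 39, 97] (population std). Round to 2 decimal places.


Mean = (50 + 58 + 39 + 97) / 4 = 61.0
Variance = sum((x_i - mean)^2) / n = 477.5
Std = sqrt(477.5) = 21.8518
Z = (x - mean) / std
= (50 - 61.0) / 21.8518
= -11.0 / 21.8518
= -0.50

-0.50


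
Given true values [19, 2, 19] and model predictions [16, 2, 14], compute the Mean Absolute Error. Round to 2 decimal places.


Absolute errors: [3, 0, 5]
Sum of absolute errors = 8
MAE = 8 / 3 = 2.67

2.67


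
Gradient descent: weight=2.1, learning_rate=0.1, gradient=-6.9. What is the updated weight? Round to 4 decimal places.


w_new = w_old - lr * gradient
= 2.1 - 0.1 * -6.9
= 2.1 - (-0.69)
= 2.7900

2.7900


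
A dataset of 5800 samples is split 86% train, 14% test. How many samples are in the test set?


Train samples = 5800 * 86% = 4988
Test samples = 5800 - 4988
= 812

812


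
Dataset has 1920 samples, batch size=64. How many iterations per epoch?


Iterations per epoch = dataset_size / batch_size
= 1920 / 64
= 30

30


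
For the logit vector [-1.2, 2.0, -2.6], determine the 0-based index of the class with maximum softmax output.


Softmax is a monotonic transformation, so it preserves the argmax.
We need to find the index of the maximum logit.
Index 0: -1.2
Index 1: 2.0
Index 2: -2.6
Maximum logit = 2.0 at index 1

1


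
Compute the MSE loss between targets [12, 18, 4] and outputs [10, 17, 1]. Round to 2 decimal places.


Differences: [2, 1, 3]
Squared errors: [4, 1, 9]
Sum of squared errors = 14
MSE = 14 / 3 = 4.67

4.67


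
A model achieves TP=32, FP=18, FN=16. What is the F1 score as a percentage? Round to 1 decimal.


Precision = TP / (TP + FP) = 32 / 50 = 0.64
Recall = TP / (TP + FN) = 32 / 48 = 0.6667
F1 = 2 * P * R / (P + R)
= 2 * 0.64 * 0.6667 / (0.64 + 0.6667)
= 0.8533 / 1.3067
= 0.6531
As percentage: 65.3%

65.3


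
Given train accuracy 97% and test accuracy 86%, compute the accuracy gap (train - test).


Gap = train_accuracy - test_accuracy
= 97 - 86
= 11%
This gap suggests the model is overfitting.

11


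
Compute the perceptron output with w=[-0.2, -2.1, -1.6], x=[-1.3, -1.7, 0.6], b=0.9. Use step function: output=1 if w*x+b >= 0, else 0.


z = w . x + b
= -0.2*-1.3 + -2.1*-1.7 + -1.6*0.6 + 0.9
= 0.26 + 3.57 + -0.96 + 0.9
= 2.87 + 0.9
= 3.77
Since z = 3.77 >= 0, output = 1

1


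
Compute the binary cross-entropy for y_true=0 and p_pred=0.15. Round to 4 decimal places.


For y=0: Loss = -log(1-p)
= -log(1 - 0.15)
= -log(0.85)
= -(-0.1625)
= 0.1625

0.1625


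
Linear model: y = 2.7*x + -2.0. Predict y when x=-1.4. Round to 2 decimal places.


y = 2.7 * -1.4 + (-2.0)
= -3.78 + (-2.0)
= -5.78

-5.78


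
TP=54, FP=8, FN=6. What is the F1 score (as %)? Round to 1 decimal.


Precision = TP / (TP + FP) = 54 / 62 = 0.871
Recall = TP / (TP + FN) = 54 / 60 = 0.9
F1 = 2 * P * R / (P + R)
= 2 * 0.871 * 0.9 / (0.871 + 0.9)
= 1.5677 / 1.771
= 0.8852
As percentage: 88.5%

88.5


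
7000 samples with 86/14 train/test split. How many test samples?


Train samples = 7000 * 86% = 6020
Test samples = 7000 - 6020
= 980

980


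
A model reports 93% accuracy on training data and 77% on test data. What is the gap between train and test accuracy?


Gap = train_accuracy - test_accuracy
= 93 - 77
= 16%
This gap suggests the model is overfitting.

16


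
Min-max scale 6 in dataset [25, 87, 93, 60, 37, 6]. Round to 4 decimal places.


Min = 6, Max = 93
Range = 93 - 6 = 87
Scaled = (x - min) / (max - min)
= (6 - 6) / 87
= 0 / 87
= 0.0000

0.0000


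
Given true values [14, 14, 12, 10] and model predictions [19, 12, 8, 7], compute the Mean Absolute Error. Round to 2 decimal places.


Absolute errors: [5, 2, 4, 3]
Sum of absolute errors = 14
MAE = 14 / 4 = 3.50

3.50


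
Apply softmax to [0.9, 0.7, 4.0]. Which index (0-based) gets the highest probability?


Softmax is a monotonic transformation, so it preserves the argmax.
We need to find the index of the maximum logit.
Index 0: 0.9
Index 1: 0.7
Index 2: 4.0
Maximum logit = 4.0 at index 2

2


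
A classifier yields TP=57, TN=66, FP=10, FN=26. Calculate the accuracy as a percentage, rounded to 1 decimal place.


Accuracy = (TP + TN) / (TP + TN + FP + FN) * 100
= (57 + 66) / (57 + 66 + 10 + 26)
= 123 / 159
= 0.7736
= 77.4%

77.4


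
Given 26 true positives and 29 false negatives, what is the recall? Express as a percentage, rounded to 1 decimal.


Recall = TP / (TP + FN) * 100
= 26 / (26 + 29)
= 26 / 55
= 0.4727
= 47.3%

47.3


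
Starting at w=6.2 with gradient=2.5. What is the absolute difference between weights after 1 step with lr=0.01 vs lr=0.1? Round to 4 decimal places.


With lr=0.01: w_new = 6.2 - 0.01 * 2.5 = 6.175
With lr=0.1: w_new = 6.2 - 0.1 * 2.5 = 5.95
Absolute difference = |6.175 - 5.95|
= 0.2250

0.2250


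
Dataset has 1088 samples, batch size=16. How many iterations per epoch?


Iterations per epoch = dataset_size / batch_size
= 1088 / 16
= 68

68


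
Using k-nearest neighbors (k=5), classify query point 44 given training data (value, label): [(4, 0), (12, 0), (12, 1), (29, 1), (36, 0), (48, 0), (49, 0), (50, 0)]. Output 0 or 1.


Distances from query 44:
Point 48 (class 0): distance = 4
Point 49 (class 0): distance = 5
Point 50 (class 0): distance = 6
Point 36 (class 0): distance = 8
Point 29 (class 1): distance = 15
K=5 nearest neighbors: classes = [0, 0, 0, 0, 1]
Votes for class 1: 1 / 5
Majority vote => class 0

0


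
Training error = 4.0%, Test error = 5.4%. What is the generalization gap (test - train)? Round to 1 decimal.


Generalization gap = test_error - train_error
= 5.4 - 4.0
= 1.4%
A small gap suggests good generalization.

1.4


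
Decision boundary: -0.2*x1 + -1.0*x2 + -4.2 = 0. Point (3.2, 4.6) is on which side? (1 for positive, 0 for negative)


Compute -0.2 * 3.2 + -1.0 * 4.6 + -4.2
= -0.64 + -4.6 + -4.2
= -9.44
Since -9.44 < 0, the point is on the negative side.

0


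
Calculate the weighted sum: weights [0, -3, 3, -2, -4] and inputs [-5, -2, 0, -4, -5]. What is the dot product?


Element-wise products:
0 * -5 = 0
-3 * -2 = 6
3 * 0 = 0
-2 * -4 = 8
-4 * -5 = 20
Sum = 0 + 6 + 0 + 8 + 20
= 34

34


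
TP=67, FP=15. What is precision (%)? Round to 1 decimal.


Precision = TP / (TP + FP) * 100
= 67 / (67 + 15)
= 67 / 82
= 0.8171
= 81.7%

81.7


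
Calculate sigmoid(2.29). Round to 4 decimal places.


sigmoid(z) = 1 / (1 + exp(-z))
exp(-(2.29)) = exp(-2.29) = 0.1013
1 + 0.1013 = 1.1013
1 / 1.1013 = 0.9080

0.9080


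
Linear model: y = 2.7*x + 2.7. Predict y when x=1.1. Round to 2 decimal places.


y = 2.7 * 1.1 + (2.7)
= 2.97 + (2.7)
= 5.67

5.67


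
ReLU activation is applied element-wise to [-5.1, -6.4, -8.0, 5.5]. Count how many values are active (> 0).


ReLU(x) = max(0, x) for each element:
ReLU(-5.1) = 0
ReLU(-6.4) = 0
ReLU(-8.0) = 0
ReLU(5.5) = 5.5
Active neurons (>0): 1

1


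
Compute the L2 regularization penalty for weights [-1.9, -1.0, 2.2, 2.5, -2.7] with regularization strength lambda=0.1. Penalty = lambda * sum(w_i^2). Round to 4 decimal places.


Squaring each weight:
(-1.9)^2 = 3.61
(-1.0)^2 = 1.0
2.2^2 = 4.84
2.5^2 = 6.25
(-2.7)^2 = 7.29
Sum of squares = 22.99
Penalty = 0.1 * 22.99 = 2.2990

2.2990


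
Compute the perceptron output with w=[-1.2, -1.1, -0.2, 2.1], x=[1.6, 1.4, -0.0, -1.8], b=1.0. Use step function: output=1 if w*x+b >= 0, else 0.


z = w . x + b
= -1.2*1.6 + -1.1*1.4 + -0.2*-0.0 + 2.1*-1.8 + 1.0
= -1.92 + -1.54 + 0.0 + -3.78 + 1.0
= -7.24 + 1.0
= -6.24
Since z = -6.24 < 0, output = 0

0


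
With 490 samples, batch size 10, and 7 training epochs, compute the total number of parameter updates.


Iterations per epoch = 490 / 10 = 49
Total updates = iterations_per_epoch * epochs
= 49 * 7
= 343

343


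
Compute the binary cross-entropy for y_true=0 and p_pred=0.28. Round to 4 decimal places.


For y=0: Loss = -log(1-p)
= -log(1 - 0.28)
= -log(0.72)
= -(-0.3285)
= 0.3285

0.3285


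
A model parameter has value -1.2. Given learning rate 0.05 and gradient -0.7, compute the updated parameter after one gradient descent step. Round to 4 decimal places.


w_new = w_old - lr * gradient
= -1.2 - 0.05 * -0.7
= -1.2 - (-0.035)
= -1.1650

-1.1650


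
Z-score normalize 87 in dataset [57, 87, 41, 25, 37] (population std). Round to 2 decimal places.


Mean = (57 + 87 + 41 + 25 + 37) / 5 = 49.4
Variance = sum((x_i - mean)^2) / n = 458.24
Std = sqrt(458.24) = 21.4065
Z = (x - mean) / std
= (87 - 49.4) / 21.4065
= 37.6 / 21.4065
= 1.76

1.76


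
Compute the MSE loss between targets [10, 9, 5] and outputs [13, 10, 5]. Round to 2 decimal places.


Differences: [-3, -1, 0]
Squared errors: [9, 1, 0]
Sum of squared errors = 10
MSE = 10 / 3 = 3.33

3.33


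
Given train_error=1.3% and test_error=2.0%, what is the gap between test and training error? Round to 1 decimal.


Generalization gap = test_error - train_error
= 2.0 - 1.3
= 0.7%
A small gap suggests good generalization.

0.7


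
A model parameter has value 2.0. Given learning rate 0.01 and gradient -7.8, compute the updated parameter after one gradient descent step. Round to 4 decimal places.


w_new = w_old - lr * gradient
= 2.0 - 0.01 * -7.8
= 2.0 - (-0.078)
= 2.0780

2.0780


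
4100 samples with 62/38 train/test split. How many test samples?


Train samples = 4100 * 62% = 2542
Test samples = 4100 - 2542
= 1558

1558


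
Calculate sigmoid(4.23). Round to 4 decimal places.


sigmoid(z) = 1 / (1 + exp(-z))
exp(-(4.23)) = exp(-4.23) = 0.0146
1 + 0.0146 = 1.0146
1 / 1.0146 = 0.9857

0.9857


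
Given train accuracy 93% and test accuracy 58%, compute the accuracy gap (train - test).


Gap = train_accuracy - test_accuracy
= 93 - 58
= 35%
This large gap strongly indicates overfitting.

35


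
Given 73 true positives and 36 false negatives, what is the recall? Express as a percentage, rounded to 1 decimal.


Recall = TP / (TP + FN) * 100
= 73 / (73 + 36)
= 73 / 109
= 0.6697
= 67.0%

67.0


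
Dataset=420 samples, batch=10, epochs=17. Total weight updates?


Iterations per epoch = 420 / 10 = 42
Total updates = iterations_per_epoch * epochs
= 42 * 17
= 714

714


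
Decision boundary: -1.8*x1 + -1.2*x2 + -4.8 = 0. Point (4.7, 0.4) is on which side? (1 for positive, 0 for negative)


Compute -1.8 * 4.7 + -1.2 * 0.4 + -4.8
= -8.46 + -0.48 + -4.8
= -13.74
Since -13.74 < 0, the point is on the negative side.

0


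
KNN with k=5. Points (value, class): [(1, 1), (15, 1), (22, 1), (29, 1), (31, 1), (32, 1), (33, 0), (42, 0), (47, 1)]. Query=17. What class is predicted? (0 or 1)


Distances from query 17:
Point 15 (class 1): distance = 2
Point 22 (class 1): distance = 5
Point 29 (class 1): distance = 12
Point 31 (class 1): distance = 14
Point 32 (class 1): distance = 15
K=5 nearest neighbors: classes = [1, 1, 1, 1, 1]
Votes for class 1: 5 / 5
Majority vote => class 1

1


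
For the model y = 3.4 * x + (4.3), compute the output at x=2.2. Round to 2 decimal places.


y = 3.4 * 2.2 + (4.3)
= 7.48 + (4.3)
= 11.78

11.78


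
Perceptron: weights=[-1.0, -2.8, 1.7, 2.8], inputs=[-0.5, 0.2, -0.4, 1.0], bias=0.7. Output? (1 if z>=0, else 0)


z = w . x + b
= -1.0*-0.5 + -2.8*0.2 + 1.7*-0.4 + 2.8*1.0 + 0.7
= 0.5 + -0.56 + -0.68 + 2.8 + 0.7
= 2.06 + 0.7
= 2.76
Since z = 2.76 >= 0, output = 1

1


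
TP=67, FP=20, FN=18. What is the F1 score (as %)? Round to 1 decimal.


Precision = TP / (TP + FP) = 67 / 87 = 0.7701
Recall = TP / (TP + FN) = 67 / 85 = 0.7882
F1 = 2 * P * R / (P + R)
= 2 * 0.7701 * 0.7882 / (0.7701 + 0.7882)
= 1.2141 / 1.5584
= 0.7791
As percentage: 77.9%

77.9


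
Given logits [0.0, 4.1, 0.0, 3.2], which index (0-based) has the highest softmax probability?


Softmax is a monotonic transformation, so it preserves the argmax.
We need to find the index of the maximum logit.
Index 0: 0.0
Index 1: 4.1
Index 2: 0.0
Index 3: 3.2
Maximum logit = 4.1 at index 1

1


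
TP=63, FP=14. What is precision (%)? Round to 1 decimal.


Precision = TP / (TP + FP) * 100
= 63 / (63 + 14)
= 63 / 77
= 0.8182
= 81.8%

81.8


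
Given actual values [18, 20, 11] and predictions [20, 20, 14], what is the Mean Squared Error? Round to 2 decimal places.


Differences: [-2, 0, -3]
Squared errors: [4, 0, 9]
Sum of squared errors = 13
MSE = 13 / 3 = 4.33

4.33


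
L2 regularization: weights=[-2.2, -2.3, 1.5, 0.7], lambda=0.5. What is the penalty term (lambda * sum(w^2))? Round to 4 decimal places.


Squaring each weight:
(-2.2)^2 = 4.84
(-2.3)^2 = 5.29
1.5^2 = 2.25
0.7^2 = 0.49
Sum of squares = 12.87
Penalty = 0.5 * 12.87 = 6.4350

6.4350


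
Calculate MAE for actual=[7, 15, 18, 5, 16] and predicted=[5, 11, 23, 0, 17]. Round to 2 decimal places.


Absolute errors: [2, 4, 5, 5, 1]
Sum of absolute errors = 17
MAE = 17 / 5 = 3.40

3.40


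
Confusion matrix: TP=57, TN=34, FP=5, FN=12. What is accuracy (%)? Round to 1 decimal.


Accuracy = (TP + TN) / (TP + TN + FP + FN) * 100
= (57 + 34) / (57 + 34 + 5 + 12)
= 91 / 108
= 0.8426
= 84.3%

84.3


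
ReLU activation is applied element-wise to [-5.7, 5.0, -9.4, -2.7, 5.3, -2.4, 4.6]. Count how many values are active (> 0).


ReLU(x) = max(0, x) for each element:
ReLU(-5.7) = 0
ReLU(5.0) = 5.0
ReLU(-9.4) = 0
ReLU(-2.7) = 0
ReLU(5.3) = 5.3
ReLU(-2.4) = 0
ReLU(4.6) = 4.6
Active neurons (>0): 3

3


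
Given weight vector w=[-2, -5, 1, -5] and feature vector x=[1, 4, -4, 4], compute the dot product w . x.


Element-wise products:
-2 * 1 = -2
-5 * 4 = -20
1 * -4 = -4
-5 * 4 = -20
Sum = -2 + -20 + -4 + -20
= -46

-46


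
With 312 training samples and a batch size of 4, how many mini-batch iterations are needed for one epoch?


Iterations per epoch = dataset_size / batch_size
= 312 / 4
= 78

78


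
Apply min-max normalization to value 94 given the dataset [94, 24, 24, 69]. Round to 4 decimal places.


Min = 24, Max = 94
Range = 94 - 24 = 70
Scaled = (x - min) / (max - min)
= (94 - 24) / 70
= 70 / 70
= 1.0000

1.0000


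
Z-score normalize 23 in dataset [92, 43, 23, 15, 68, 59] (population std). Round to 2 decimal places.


Mean = (92 + 43 + 23 + 15 + 68 + 59) / 6 = 50.0
Variance = sum((x_i - mean)^2) / n = 695.3333
Std = sqrt(695.3333) = 26.3692
Z = (x - mean) / std
= (23 - 50.0) / 26.3692
= -27.0 / 26.3692
= -1.02

-1.02


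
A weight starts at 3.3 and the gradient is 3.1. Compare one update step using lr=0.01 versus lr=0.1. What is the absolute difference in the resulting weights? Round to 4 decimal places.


With lr=0.01: w_new = 3.3 - 0.01 * 3.1 = 3.269
With lr=0.1: w_new = 3.3 - 0.1 * 3.1 = 2.99
Absolute difference = |3.269 - 2.99|
= 0.2790

0.2790


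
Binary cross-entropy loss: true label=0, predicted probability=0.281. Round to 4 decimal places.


For y=0: Loss = -log(1-p)
= -log(1 - 0.281)
= -log(0.719)
= -(-0.3299)
= 0.3299

0.3299


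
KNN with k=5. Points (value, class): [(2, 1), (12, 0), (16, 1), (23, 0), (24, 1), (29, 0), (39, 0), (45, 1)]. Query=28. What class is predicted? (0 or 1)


Distances from query 28:
Point 29 (class 0): distance = 1
Point 24 (class 1): distance = 4
Point 23 (class 0): distance = 5
Point 39 (class 0): distance = 11
Point 16 (class 1): distance = 12
K=5 nearest neighbors: classes = [0, 1, 0, 0, 1]
Votes for class 1: 2 / 5
Majority vote => class 0

0


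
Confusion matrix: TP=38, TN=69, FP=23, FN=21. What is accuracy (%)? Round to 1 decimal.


Accuracy = (TP + TN) / (TP + TN + FP + FN) * 100
= (38 + 69) / (38 + 69 + 23 + 21)
= 107 / 151
= 0.7086
= 70.9%

70.9


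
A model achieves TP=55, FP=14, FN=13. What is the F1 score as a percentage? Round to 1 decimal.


Precision = TP / (TP + FP) = 55 / 69 = 0.7971
Recall = TP / (TP + FN) = 55 / 68 = 0.8088
F1 = 2 * P * R / (P + R)
= 2 * 0.7971 * 0.8088 / (0.7971 + 0.8088)
= 1.2894 / 1.6059
= 0.8029
As percentage: 80.3%

80.3


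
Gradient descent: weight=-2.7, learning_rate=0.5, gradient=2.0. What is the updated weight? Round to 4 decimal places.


w_new = w_old - lr * gradient
= -2.7 - 0.5 * 2.0
= -2.7 - (1.0)
= -3.7000

-3.7000


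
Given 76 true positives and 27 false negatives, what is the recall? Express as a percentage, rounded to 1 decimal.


Recall = TP / (TP + FN) * 100
= 76 / (76 + 27)
= 76 / 103
= 0.7379
= 73.8%

73.8


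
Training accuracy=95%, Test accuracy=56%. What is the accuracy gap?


Gap = train_accuracy - test_accuracy
= 95 - 56
= 39%
This large gap strongly indicates overfitting.

39


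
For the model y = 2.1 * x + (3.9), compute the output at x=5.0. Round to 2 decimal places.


y = 2.1 * 5.0 + (3.9)
= 10.5 + (3.9)
= 14.40

14.40


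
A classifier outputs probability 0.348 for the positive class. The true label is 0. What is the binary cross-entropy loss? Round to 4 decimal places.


For y=0: Loss = -log(1-p)
= -log(1 - 0.348)
= -log(0.652)
= -(-0.4277)
= 0.4277

0.4277


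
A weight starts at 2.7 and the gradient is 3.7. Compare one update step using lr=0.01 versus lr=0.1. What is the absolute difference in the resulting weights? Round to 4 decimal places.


With lr=0.01: w_new = 2.7 - 0.01 * 3.7 = 2.663
With lr=0.1: w_new = 2.7 - 0.1 * 3.7 = 2.33
Absolute difference = |2.663 - 2.33|
= 0.3330

0.3330


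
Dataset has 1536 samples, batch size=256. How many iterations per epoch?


Iterations per epoch = dataset_size / batch_size
= 1536 / 256
= 6

6


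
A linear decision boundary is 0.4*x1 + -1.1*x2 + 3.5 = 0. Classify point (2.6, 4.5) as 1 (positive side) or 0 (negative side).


Compute 0.4 * 2.6 + -1.1 * 4.5 + 3.5
= 1.04 + -4.95 + 3.5
= -0.41
Since -0.41 < 0, the point is on the negative side.

0


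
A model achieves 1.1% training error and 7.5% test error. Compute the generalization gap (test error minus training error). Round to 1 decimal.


Generalization gap = test_error - train_error
= 7.5 - 1.1
= 6.4%
A moderate gap.

6.4


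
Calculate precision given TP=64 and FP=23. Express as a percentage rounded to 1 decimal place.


Precision = TP / (TP + FP) * 100
= 64 / (64 + 23)
= 64 / 87
= 0.7356
= 73.6%

73.6


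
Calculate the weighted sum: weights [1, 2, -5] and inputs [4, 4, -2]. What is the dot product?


Element-wise products:
1 * 4 = 4
2 * 4 = 8
-5 * -2 = 10
Sum = 4 + 8 + 10
= 22

22


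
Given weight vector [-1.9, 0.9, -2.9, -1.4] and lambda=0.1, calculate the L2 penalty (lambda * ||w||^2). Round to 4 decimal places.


Squaring each weight:
(-1.9)^2 = 3.61
0.9^2 = 0.81
(-2.9)^2 = 8.41
(-1.4)^2 = 1.96
Sum of squares = 14.79
Penalty = 0.1 * 14.79 = 1.4790

1.4790


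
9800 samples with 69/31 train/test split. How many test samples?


Train samples = 9800 * 69% = 6762
Test samples = 9800 - 6762
= 3038

3038


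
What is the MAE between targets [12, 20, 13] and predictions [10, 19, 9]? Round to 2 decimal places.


Absolute errors: [2, 1, 4]
Sum of absolute errors = 7
MAE = 7 / 3 = 2.33

2.33


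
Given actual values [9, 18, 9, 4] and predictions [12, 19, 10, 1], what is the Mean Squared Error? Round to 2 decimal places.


Differences: [-3, -1, -1, 3]
Squared errors: [9, 1, 1, 9]
Sum of squared errors = 20
MSE = 20 / 4 = 5.00

5.00


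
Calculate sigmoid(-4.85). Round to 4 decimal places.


sigmoid(z) = 1 / (1 + exp(-z))
exp(-(-4.85)) = exp(4.85) = 127.7404
1 + 127.7404 = 128.7404
1 / 128.7404 = 0.0078

0.0078


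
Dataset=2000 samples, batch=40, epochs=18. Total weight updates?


Iterations per epoch = 2000 / 40 = 50
Total updates = iterations_per_epoch * epochs
= 50 * 18
= 900

900


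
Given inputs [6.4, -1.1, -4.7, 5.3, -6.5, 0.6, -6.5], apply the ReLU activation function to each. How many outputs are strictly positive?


ReLU(x) = max(0, x) for each element:
ReLU(6.4) = 6.4
ReLU(-1.1) = 0
ReLU(-4.7) = 0
ReLU(5.3) = 5.3
ReLU(-6.5) = 0
ReLU(0.6) = 0.6
ReLU(-6.5) = 0
Active neurons (>0): 3

3


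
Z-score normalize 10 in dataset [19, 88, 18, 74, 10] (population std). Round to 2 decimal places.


Mean = (19 + 88 + 18 + 74 + 10) / 5 = 41.8
Variance = sum((x_i - mean)^2) / n = 1053.76
Std = sqrt(1053.76) = 32.4617
Z = (x - mean) / std
= (10 - 41.8) / 32.4617
= -31.8 / 32.4617
= -0.98

-0.98


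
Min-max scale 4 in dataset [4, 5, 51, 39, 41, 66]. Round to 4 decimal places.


Min = 4, Max = 66
Range = 66 - 4 = 62
Scaled = (x - min) / (max - min)
= (4 - 4) / 62
= 0 / 62
= 0.0000

0.0000


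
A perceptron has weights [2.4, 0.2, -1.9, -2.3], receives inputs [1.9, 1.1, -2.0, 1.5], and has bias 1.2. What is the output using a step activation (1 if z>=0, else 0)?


z = w . x + b
= 2.4*1.9 + 0.2*1.1 + -1.9*-2.0 + -2.3*1.5 + 1.2
= 4.56 + 0.22 + 3.8 + -3.45 + 1.2
= 5.13 + 1.2
= 6.33
Since z = 6.33 >= 0, output = 1

1


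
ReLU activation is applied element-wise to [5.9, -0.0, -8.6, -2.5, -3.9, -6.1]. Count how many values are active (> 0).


ReLU(x) = max(0, x) for each element:
ReLU(5.9) = 5.9
ReLU(-0.0) = 0
ReLU(-8.6) = 0
ReLU(-2.5) = 0
ReLU(-3.9) = 0
ReLU(-6.1) = 0
Active neurons (>0): 1

1


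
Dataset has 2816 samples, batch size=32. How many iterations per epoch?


Iterations per epoch = dataset_size / batch_size
= 2816 / 32
= 88

88


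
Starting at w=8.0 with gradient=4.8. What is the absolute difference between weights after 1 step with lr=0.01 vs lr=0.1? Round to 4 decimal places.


With lr=0.01: w_new = 8.0 - 0.01 * 4.8 = 7.952
With lr=0.1: w_new = 8.0 - 0.1 * 4.8 = 7.52
Absolute difference = |7.952 - 7.52|
= 0.4320

0.4320


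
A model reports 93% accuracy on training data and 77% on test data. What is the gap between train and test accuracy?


Gap = train_accuracy - test_accuracy
= 93 - 77
= 16%
This gap suggests the model is overfitting.

16


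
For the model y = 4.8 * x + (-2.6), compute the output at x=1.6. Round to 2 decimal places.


y = 4.8 * 1.6 + (-2.6)
= 7.68 + (-2.6)
= 5.08

5.08


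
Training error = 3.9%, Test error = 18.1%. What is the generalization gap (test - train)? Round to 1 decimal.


Generalization gap = test_error - train_error
= 18.1 - 3.9
= 14.2%
A large gap suggests overfitting.

14.2


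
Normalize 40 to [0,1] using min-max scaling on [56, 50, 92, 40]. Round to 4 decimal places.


Min = 40, Max = 92
Range = 92 - 40 = 52
Scaled = (x - min) / (max - min)
= (40 - 40) / 52
= 0 / 52
= 0.0000

0.0000


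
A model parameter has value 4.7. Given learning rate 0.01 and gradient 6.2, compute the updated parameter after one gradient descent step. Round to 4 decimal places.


w_new = w_old - lr * gradient
= 4.7 - 0.01 * 6.2
= 4.7 - (0.062)
= 4.6380

4.6380


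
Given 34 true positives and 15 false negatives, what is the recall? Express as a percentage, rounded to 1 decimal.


Recall = TP / (TP + FN) * 100
= 34 / (34 + 15)
= 34 / 49
= 0.6939
= 69.4%

69.4


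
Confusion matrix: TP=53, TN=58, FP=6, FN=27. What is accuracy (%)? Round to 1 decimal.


Accuracy = (TP + TN) / (TP + TN + FP + FN) * 100
= (53 + 58) / (53 + 58 + 6 + 27)
= 111 / 144
= 0.7708
= 77.1%

77.1


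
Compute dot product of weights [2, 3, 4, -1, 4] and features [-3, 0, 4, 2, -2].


Element-wise products:
2 * -3 = -6
3 * 0 = 0
4 * 4 = 16
-1 * 2 = -2
4 * -2 = -8
Sum = -6 + 0 + 16 + -2 + -8
= 0

0


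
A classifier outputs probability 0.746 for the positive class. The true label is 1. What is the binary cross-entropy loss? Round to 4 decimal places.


For y=1: Loss = -log(p)
= -log(0.746)
= -(-0.293)
= 0.2930

0.2930


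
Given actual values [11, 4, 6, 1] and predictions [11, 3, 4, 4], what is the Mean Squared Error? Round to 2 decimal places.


Differences: [0, 1, 2, -3]
Squared errors: [0, 1, 4, 9]
Sum of squared errors = 14
MSE = 14 / 4 = 3.50

3.50


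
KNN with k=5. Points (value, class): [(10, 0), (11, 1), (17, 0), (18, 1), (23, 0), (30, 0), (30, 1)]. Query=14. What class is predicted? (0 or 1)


Distances from query 14:
Point 17 (class 0): distance = 3
Point 11 (class 1): distance = 3
Point 10 (class 0): distance = 4
Point 18 (class 1): distance = 4
Point 23 (class 0): distance = 9
K=5 nearest neighbors: classes = [0, 1, 0, 1, 0]
Votes for class 1: 2 / 5
Majority vote => class 0

0


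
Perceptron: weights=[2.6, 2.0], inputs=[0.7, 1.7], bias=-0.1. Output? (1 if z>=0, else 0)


z = w . x + b
= 2.6*0.7 + 2.0*1.7 + -0.1
= 1.82 + 3.4 + -0.1
= 5.22 + -0.1
= 5.12
Since z = 5.12 >= 0, output = 1

1


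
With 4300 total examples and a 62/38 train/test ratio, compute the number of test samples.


Train samples = 4300 * 62% = 2666
Test samples = 4300 - 2666
= 1634

1634


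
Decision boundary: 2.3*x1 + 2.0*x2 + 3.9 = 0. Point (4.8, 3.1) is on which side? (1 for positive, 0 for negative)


Compute 2.3 * 4.8 + 2.0 * 3.1 + 3.9
= 11.04 + 6.2 + 3.9
= 21.14
Since 21.14 >= 0, the point is on the positive side.

1


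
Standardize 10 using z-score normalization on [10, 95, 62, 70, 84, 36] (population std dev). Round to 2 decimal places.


Mean = (10 + 95 + 62 + 70 + 84 + 36) / 6 = 59.5
Variance = sum((x_i - mean)^2) / n = 829.9167
Std = sqrt(829.9167) = 28.8083
Z = (x - mean) / std
= (10 - 59.5) / 28.8083
= -49.5 / 28.8083
= -1.72

-1.72


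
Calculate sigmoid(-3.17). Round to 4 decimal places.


sigmoid(z) = 1 / (1 + exp(-z))
exp(-(-3.17)) = exp(3.17) = 23.8075
1 + 23.8075 = 24.8075
1 / 24.8075 = 0.0403

0.0403


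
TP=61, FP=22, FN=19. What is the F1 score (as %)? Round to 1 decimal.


Precision = TP / (TP + FP) = 61 / 83 = 0.7349
Recall = TP / (TP + FN) = 61 / 80 = 0.7625
F1 = 2 * P * R / (P + R)
= 2 * 0.7349 * 0.7625 / (0.7349 + 0.7625)
= 1.1208 / 1.4974
= 0.7485
As percentage: 74.8%

74.8


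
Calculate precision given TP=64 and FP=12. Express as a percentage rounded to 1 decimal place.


Precision = TP / (TP + FP) * 100
= 64 / (64 + 12)
= 64 / 76
= 0.8421
= 84.2%

84.2


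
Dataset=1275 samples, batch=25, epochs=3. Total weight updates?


Iterations per epoch = 1275 / 25 = 51
Total updates = iterations_per_epoch * epochs
= 51 * 3
= 153

153


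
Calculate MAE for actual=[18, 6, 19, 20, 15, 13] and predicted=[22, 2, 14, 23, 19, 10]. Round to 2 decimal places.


Absolute errors: [4, 4, 5, 3, 4, 3]
Sum of absolute errors = 23
MAE = 23 / 6 = 3.83

3.83


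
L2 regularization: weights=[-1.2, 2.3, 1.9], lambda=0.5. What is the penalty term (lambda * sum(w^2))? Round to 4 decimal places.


Squaring each weight:
(-1.2)^2 = 1.44
2.3^2 = 5.29
1.9^2 = 3.61
Sum of squares = 10.34
Penalty = 0.5 * 10.34 = 5.1700

5.1700


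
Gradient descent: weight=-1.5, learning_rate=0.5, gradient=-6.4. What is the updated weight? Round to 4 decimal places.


w_new = w_old - lr * gradient
= -1.5 - 0.5 * -6.4
= -1.5 - (-3.2)
= 1.7000

1.7000


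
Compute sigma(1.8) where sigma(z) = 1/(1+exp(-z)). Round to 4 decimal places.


sigmoid(z) = 1 / (1 + exp(-z))
exp(-(1.8)) = exp(-1.8) = 0.1653
1 + 0.1653 = 1.1653
1 / 1.1653 = 0.8581

0.8581


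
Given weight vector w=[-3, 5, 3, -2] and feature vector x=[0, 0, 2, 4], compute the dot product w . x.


Element-wise products:
-3 * 0 = 0
5 * 0 = 0
3 * 2 = 6
-2 * 4 = -8
Sum = 0 + 0 + 6 + -8
= -2

-2


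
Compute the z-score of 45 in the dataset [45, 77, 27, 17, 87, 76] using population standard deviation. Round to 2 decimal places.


Mean = (45 + 77 + 27 + 17 + 87 + 76) / 6 = 54.8333
Variance = sum((x_i - mean)^2) / n = 712.8056
Std = sqrt(712.8056) = 26.6984
Z = (x - mean) / std
= (45 - 54.8333) / 26.6984
= -9.8333 / 26.6984
= -0.37

-0.37


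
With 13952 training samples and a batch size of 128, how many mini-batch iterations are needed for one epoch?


Iterations per epoch = dataset_size / batch_size
= 13952 / 128
= 109

109


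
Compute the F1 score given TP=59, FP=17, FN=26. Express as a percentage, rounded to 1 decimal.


Precision = TP / (TP + FP) = 59 / 76 = 0.7763
Recall = TP / (TP + FN) = 59 / 85 = 0.6941
F1 = 2 * P * R / (P + R)
= 2 * 0.7763 * 0.6941 / (0.7763 + 0.6941)
= 1.0777 / 1.4704
= 0.7329
As percentage: 73.3%

73.3


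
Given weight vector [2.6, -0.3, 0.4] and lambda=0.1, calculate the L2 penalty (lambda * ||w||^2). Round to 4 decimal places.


Squaring each weight:
2.6^2 = 6.76
(-0.3)^2 = 0.09
0.4^2 = 0.16
Sum of squares = 7.01
Penalty = 0.1 * 7.01 = 0.7010

0.7010


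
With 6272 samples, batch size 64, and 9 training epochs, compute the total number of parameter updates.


Iterations per epoch = 6272 / 64 = 98
Total updates = iterations_per_epoch * epochs
= 98 * 9
= 882

882


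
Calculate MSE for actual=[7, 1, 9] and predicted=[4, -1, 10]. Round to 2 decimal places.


Differences: [3, 2, -1]
Squared errors: [9, 4, 1]
Sum of squared errors = 14
MSE = 14 / 3 = 4.67

4.67


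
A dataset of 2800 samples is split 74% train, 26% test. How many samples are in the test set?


Train samples = 2800 * 74% = 2072
Test samples = 2800 - 2072
= 728

728


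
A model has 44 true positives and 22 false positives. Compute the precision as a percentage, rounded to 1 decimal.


Precision = TP / (TP + FP) * 100
= 44 / (44 + 22)
= 44 / 66
= 0.6667
= 66.7%

66.7


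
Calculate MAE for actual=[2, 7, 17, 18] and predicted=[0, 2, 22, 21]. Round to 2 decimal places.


Absolute errors: [2, 5, 5, 3]
Sum of absolute errors = 15
MAE = 15 / 4 = 3.75

3.75


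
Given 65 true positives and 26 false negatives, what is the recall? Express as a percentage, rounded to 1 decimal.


Recall = TP / (TP + FN) * 100
= 65 / (65 + 26)
= 65 / 91
= 0.7143
= 71.4%

71.4


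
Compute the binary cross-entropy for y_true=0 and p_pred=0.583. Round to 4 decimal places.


For y=0: Loss = -log(1-p)
= -log(1 - 0.583)
= -log(0.417)
= -(-0.8747)
= 0.8747

0.8747


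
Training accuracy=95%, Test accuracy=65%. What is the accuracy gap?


Gap = train_accuracy - test_accuracy
= 95 - 65
= 30%
This large gap strongly indicates overfitting.

30


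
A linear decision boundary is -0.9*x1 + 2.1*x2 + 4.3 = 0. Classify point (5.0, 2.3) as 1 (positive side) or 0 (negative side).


Compute -0.9 * 5.0 + 2.1 * 2.3 + 4.3
= -4.5 + 4.83 + 4.3
= 4.63
Since 4.63 >= 0, the point is on the positive side.

1


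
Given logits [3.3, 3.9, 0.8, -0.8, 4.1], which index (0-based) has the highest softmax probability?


Softmax is a monotonic transformation, so it preserves the argmax.
We need to find the index of the maximum logit.
Index 0: 3.3
Index 1: 3.9
Index 2: 0.8
Index 3: -0.8
Index 4: 4.1
Maximum logit = 4.1 at index 4

4


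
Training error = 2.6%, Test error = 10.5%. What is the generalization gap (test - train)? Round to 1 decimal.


Generalization gap = test_error - train_error
= 10.5 - 2.6
= 7.9%
A moderate gap.

7.9


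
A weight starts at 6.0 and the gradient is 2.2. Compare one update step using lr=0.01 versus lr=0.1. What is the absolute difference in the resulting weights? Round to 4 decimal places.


With lr=0.01: w_new = 6.0 - 0.01 * 2.2 = 5.978
With lr=0.1: w_new = 6.0 - 0.1 * 2.2 = 5.78
Absolute difference = |5.978 - 5.78|
= 0.1980

0.1980


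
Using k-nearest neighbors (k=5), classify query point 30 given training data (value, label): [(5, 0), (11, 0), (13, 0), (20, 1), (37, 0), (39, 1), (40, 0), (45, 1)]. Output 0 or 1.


Distances from query 30:
Point 37 (class 0): distance = 7
Point 39 (class 1): distance = 9
Point 40 (class 0): distance = 10
Point 20 (class 1): distance = 10
Point 45 (class 1): distance = 15
K=5 nearest neighbors: classes = [0, 1, 0, 1, 1]
Votes for class 1: 3 / 5
Majority vote => class 1

1


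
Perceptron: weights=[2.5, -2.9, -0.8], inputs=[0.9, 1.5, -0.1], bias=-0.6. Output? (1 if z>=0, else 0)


z = w . x + b
= 2.5*0.9 + -2.9*1.5 + -0.8*-0.1 + -0.6
= 2.25 + -4.35 + 0.08 + -0.6
= -2.02 + -0.6
= -2.62
Since z = -2.62 < 0, output = 0

0


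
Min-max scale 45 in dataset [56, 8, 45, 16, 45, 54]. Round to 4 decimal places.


Min = 8, Max = 56
Range = 56 - 8 = 48
Scaled = (x - min) / (max - min)
= (45 - 8) / 48
= 37 / 48
= 0.7708

0.7708


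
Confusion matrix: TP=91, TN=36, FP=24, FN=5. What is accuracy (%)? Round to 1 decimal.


Accuracy = (TP + TN) / (TP + TN + FP + FN) * 100
= (91 + 36) / (91 + 36 + 24 + 5)
= 127 / 156
= 0.8141
= 81.4%

81.4


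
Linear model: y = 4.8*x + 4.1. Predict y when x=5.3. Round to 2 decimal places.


y = 4.8 * 5.3 + (4.1)
= 25.44 + (4.1)
= 29.54

29.54


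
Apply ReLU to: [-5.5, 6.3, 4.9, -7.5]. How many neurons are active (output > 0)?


ReLU(x) = max(0, x) for each element:
ReLU(-5.5) = 0
ReLU(6.3) = 6.3
ReLU(4.9) = 4.9
ReLU(-7.5) = 0
Active neurons (>0): 2

2


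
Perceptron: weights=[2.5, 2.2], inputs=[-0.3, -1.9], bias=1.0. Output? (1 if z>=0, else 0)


z = w . x + b
= 2.5*-0.3 + 2.2*-1.9 + 1.0
= -0.75 + -4.18 + 1.0
= -4.93 + 1.0
= -3.93
Since z = -3.93 < 0, output = 0

0


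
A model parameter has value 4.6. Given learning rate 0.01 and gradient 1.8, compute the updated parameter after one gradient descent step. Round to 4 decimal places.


w_new = w_old - lr * gradient
= 4.6 - 0.01 * 1.8
= 4.6 - (0.018)
= 4.5820

4.5820


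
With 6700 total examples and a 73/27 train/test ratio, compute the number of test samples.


Train samples = 6700 * 73% = 4891
Test samples = 6700 - 4891
= 1809

1809


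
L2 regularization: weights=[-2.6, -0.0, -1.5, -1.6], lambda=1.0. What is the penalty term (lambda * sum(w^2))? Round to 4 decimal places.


Squaring each weight:
(-2.6)^2 = 6.76
(-0.0)^2 = 0.0
(-1.5)^2 = 2.25
(-1.6)^2 = 2.56
Sum of squares = 11.57
Penalty = 1.0 * 11.57 = 11.5700

11.5700


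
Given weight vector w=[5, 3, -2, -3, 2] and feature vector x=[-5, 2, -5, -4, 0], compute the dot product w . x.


Element-wise products:
5 * -5 = -25
3 * 2 = 6
-2 * -5 = 10
-3 * -4 = 12
2 * 0 = 0
Sum = -25 + 6 + 10 + 12 + 0
= 3

3


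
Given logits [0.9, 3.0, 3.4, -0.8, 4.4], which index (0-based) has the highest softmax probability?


Softmax is a monotonic transformation, so it preserves the argmax.
We need to find the index of the maximum logit.
Index 0: 0.9
Index 1: 3.0
Index 2: 3.4
Index 3: -0.8
Index 4: 4.4
Maximum logit = 4.4 at index 4

4


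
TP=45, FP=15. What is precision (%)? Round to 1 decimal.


Precision = TP / (TP + FP) * 100
= 45 / (45 + 15)
= 45 / 60
= 0.75
= 75.0%

75.0


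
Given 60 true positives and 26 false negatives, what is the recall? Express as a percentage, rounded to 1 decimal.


Recall = TP / (TP + FN) * 100
= 60 / (60 + 26)
= 60 / 86
= 0.6977
= 69.8%

69.8


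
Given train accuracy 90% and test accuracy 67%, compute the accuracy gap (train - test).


Gap = train_accuracy - test_accuracy
= 90 - 67
= 23%
This large gap strongly indicates overfitting.

23


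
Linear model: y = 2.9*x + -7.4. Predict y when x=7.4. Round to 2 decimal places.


y = 2.9 * 7.4 + (-7.4)
= 21.46 + (-7.4)
= 14.06

14.06


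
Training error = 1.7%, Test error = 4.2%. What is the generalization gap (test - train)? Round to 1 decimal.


Generalization gap = test_error - train_error
= 4.2 - 1.7
= 2.5%
A moderate gap.

2.5


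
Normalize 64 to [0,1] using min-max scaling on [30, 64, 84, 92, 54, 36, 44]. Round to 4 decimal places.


Min = 30, Max = 92
Range = 92 - 30 = 62
Scaled = (x - min) / (max - min)
= (64 - 30) / 62
= 34 / 62
= 0.5484

0.5484


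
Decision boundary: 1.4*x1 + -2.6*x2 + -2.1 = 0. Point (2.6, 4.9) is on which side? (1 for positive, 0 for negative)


Compute 1.4 * 2.6 + -2.6 * 4.9 + -2.1
= 3.64 + -12.74 + -2.1
= -11.2
Since -11.2 < 0, the point is on the negative side.

0


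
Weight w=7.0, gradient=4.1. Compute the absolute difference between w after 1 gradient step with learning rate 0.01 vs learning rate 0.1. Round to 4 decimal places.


With lr=0.01: w_new = 7.0 - 0.01 * 4.1 = 6.959
With lr=0.1: w_new = 7.0 - 0.1 * 4.1 = 6.59
Absolute difference = |6.959 - 6.59|
= 0.3690

0.3690


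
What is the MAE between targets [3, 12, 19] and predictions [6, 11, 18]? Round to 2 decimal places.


Absolute errors: [3, 1, 1]
Sum of absolute errors = 5
MAE = 5 / 3 = 1.67

1.67
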